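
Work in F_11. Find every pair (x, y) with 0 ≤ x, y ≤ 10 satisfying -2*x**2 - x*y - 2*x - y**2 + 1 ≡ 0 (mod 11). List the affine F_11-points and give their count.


Affine F_11-points: {(0, 1), (0, 10), (1, 5), (2, 0), (2, 9), (3, 2), (3, 6), (4, 1), (4, 6), (5, 7), (5, 10), (6, 2), (6, 3), (7, 7), (7, 8), (8, 0), (8, 3), (9, 4), (9, 9), (10, 4), (10, 8)}; count = 21.

For each of the 121 pairs (x, y) ∈ F_11², evaluate f(x, y) mod 11. Record the zeros.
  x = 0: [0↦1, 1↦0, 2↦8, 3↦3, 4↦7, 5↦9, 6↦9, 7↦7, 8↦3, 9↦8, 10↦0]  zeros at y ∈ {1, 10}
  x = 1: [0↦8, 1↦6, 2↦2, 3↦7, 4↦10, 5↦0, 6↦10, 7↦7, 8↦2, 9↦6, 10↦8]  zeros at y ∈ {5}
  x = 2: [0↦0, 1↦8, 2↦3, 3↦7, 4↦9, 5↦9, 6↦7, 7↦3, 8↦8, 9↦0, 10↦1]  zeros at y ∈ {0, 9}
  x = 3: [0↦10, 1↦6, 2↦0, 3↦3, 4↦4, 5↦3, 6↦0, 7↦6, 8↦10, 9↦1, 10↦1]  zeros at y ∈ {2, 6}
  x = 4: [0↦5, 1↦0, 2↦4, 3↦6, 4↦6, 5↦4, 6↦0, 7↦5, 8↦8, 9↦9, 10↦8]  zeros at y ∈ {1, 6}
  x = 5: [0↦7, 1↦1, 2↦4, 3↦5, 4↦4, 5↦1, 6↦7, 7↦0, 8↦2, 9↦2, 10↦0]  zeros at y ∈ {7, 10}
  x = 6: [0↦5, 1↦9, 2↦0, 3↦0, 4↦9, 5↦5, 6↦10, 7↦2, 8↦3, 9↦2, 10↦10]  zeros at y ∈ {2, 3}
  x = 7: [0↦10, 1↦2, 2↦3, 3↦2, 4↦10, 5↦5, 6↦9, 7↦0, 8↦0, 9↦9, 10↦5]  zeros at y ∈ {7, 8}
  x = 8: [0↦0, 1↦2, 2↦2, 3↦0, 4↦7, 5↦1, 6↦4, 7↦5, 8↦4, 9↦1, 10↦7]  zeros at y ∈ {0, 3}
  x = 9: [0↦8, 1↦9, 2↦8, 3↦5, 4↦0, 5↦4, 6↦6, 7↦6, 8↦4, 9↦0, 10↦5]  zeros at y ∈ {4, 9}
  x = 10: [0↦1, 1↦1, 2↦10, 3↦6, 4↦0, 5↦3, 6↦4, 7↦3, 8↦0, 9↦6, 10↦10]  zeros at y ∈ {4, 8}
Collecting zeros: affine points = {(0, 1), (0, 10), (1, 5), (2, 0), (2, 9), (3, 2), (3, 6), (4, 1), (4, 6), (5, 7), (5, 10), (6, 2), (6, 3), (7, 7), (7, 8), (8, 0), (8, 3), (9, 4), (9, 9), (10, 4), (10, 8)}.
Total count |C(F_11)_aff| = 21.


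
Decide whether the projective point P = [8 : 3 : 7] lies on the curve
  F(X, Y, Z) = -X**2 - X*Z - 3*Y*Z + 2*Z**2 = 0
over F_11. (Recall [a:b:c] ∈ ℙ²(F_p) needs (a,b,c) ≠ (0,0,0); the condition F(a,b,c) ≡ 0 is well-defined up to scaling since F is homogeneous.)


F(8,3,7) ≡ 3 (mod 11); P is NOT on the curve.

Evaluate F(8, 3, 7) term-by-term (mod 11).
  -X**2 ↦ -1·64·1·1 = -64
  -X*Z ↦ -1·8·1·7 = -56
  -3*Y*Z ↦ -3·1·3·7 = -63
  2*Z**2 ↦ 2·1·1·49 = 98
Sum: F(8, 3, 7) = (-64) + (-56) + (-63) + (98) = -85.
Reducing mod 11: -85 ≡ 3 (mod 11).
Since F(a, b, c) ≡ 3 ≠ 0 (mod 11), P does NOT lie on the curve.


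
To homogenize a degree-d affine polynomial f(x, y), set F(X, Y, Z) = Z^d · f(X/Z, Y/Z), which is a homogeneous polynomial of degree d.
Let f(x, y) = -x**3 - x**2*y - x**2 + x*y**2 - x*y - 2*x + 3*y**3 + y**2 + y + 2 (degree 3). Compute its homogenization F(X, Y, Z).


F(X, Y, Z) = -X**3 - X**2*Y - X**2*Z + X*Y**2 - X*Y*Z - 2*X*Z**2 + 3*Y**3 + Y**2*Z + Y*Z**2 + 2*Z**3

deg(f) = 3.
Substitute x = X/Z, y = Y/Z into f, then multiply by Z^3.
  monomial -1·x^3·y^0 ↦ -1·X^3·Y^0·Z^0.
  monomial -1·x^2·y^1 ↦ -1·X^2·Y^1·Z^0.
  monomial -1·x^2·y^0 ↦ -1·X^2·Y^0·Z^1.
  monomial 1·x^1·y^2 ↦ 1·X^1·Y^2·Z^0.
  monomial -1·x^1·y^1 ↦ -1·X^1·Y^1·Z^1.
  monomial -2·x^1·y^0 ↦ -2·X^1·Y^0·Z^2.
  monomial 3·x^0·y^3 ↦ 3·X^0·Y^3·Z^0.
  monomial 1·x^0·y^2 ↦ 1·X^0·Y^2·Z^1.
  monomial 1·x^0·y^1 ↦ 1·X^0·Y^1·Z^2.
  monomial 2·x^0·y^0 ↦ 2·X^0·Y^0·Z^3.
Collecting: F(X, Y, Z) = -X**3 - X**2*Y - X**2*Z + X*Y**2 - X*Y*Z - 2*X*Z**2 + 3*Y**3 + Y**2*Z + Y*Z**2 + 2*Z**3.


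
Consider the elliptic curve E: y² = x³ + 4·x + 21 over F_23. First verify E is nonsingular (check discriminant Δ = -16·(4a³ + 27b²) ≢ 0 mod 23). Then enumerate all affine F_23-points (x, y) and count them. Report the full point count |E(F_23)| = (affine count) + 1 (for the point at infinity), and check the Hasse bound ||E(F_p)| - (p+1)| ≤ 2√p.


Affine points = {(1, 7), (1, 16), (4, 3), (4, 20), (6, 10), (6, 13), (7, 1), (7, 22), (8, 6), (8, 17), (9, 2), (9, 21), (10, 7), (10, 16), (11, 4), (11, 19), (12, 7), (12, 16), (13, 4), (13, 19), (15, 11), (15, 12), (16, 8), (16, 15), (22, 4), (22, 19)}; affine count = 26; |E(F_23)| = 27.

Discriminant check: Δ ∝ 4a³ + 27b² = 4·4³ + 27·21² = 4·64 + 27·441 ≡ 19 (mod 23). Nonzero ⇒ E is nonsingular.
For each x ∈ F_23, compute rhs = x³ + 4·x + 21 mod 23, then count y ∈ F_23 with y² ≡ rhs.
  x = 0: rhs = 21, matching y values: none (0 points).
  x = 1: rhs = 3, matching y values: 7, 16 (2 points).
  x = 2: rhs = 14, matching y values: none (0 points).
  x = 3: rhs = 14, matching y values: none (0 points).
  x = 4: rhs = 9, matching y values: 3, 20 (2 points).
  x = 5: rhs = 5, matching y values: none (0 points).
  x = 6: rhs = 8, matching y values: 10, 13 (2 points).
  x = 7: rhs = 1, matching y values: 1, 22 (2 points).
  x = 8: rhs = 13, matching y values: 6, 17 (2 points).
  x = 9: rhs = 4, matching y values: 2, 21 (2 points).
  x = 10: rhs = 3, matching y values: 7, 16 (2 points).
  x = 11: rhs = 16, matching y values: 4, 19 (2 points).
  x = 12: rhs = 3, matching y values: 7, 16 (2 points).
  x = 13: rhs = 16, matching y values: 4, 19 (2 points).
  x = 14: rhs = 15, matching y values: none (0 points).
  x = 15: rhs = 6, matching y values: 11, 12 (2 points).
  x = 16: rhs = 18, matching y values: 8, 15 (2 points).
  x = 17: rhs = 11, matching y values: none (0 points).
  x = 18: rhs = 14, matching y values: none (0 points).
  x = 19: rhs = 10, matching y values: none (0 points).
  x = 20: rhs = 5, matching y values: none (0 points).
  x = 21: rhs = 5, matching y values: none (0 points).
  x = 22: rhs = 16, matching y values: 4, 19 (2 points).
Total affine count: 26.
Full point count |E(F_23)| = 26 + 1 = 27.
Hasse bound: |27 − (23+1)| = |3| = 3 ≤ 2√23 ≈ 9.5917 ✓.


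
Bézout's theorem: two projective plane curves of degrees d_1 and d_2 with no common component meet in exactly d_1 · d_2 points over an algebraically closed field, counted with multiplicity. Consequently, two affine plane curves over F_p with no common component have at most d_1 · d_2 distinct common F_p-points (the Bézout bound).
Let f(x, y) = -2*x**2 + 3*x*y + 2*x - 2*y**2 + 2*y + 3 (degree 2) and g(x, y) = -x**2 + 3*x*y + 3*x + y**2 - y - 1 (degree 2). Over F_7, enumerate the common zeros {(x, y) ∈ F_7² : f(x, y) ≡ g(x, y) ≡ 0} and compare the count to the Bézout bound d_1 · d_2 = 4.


Common zeros: {(6, 5)}; count = 1; Bézout bound = 4.

deg(f) = 2, deg(g) = 2, so Bézout bound = 4.
Scan x ∈ F_7. For each x, list the y ∈ F_7 with f(x, y) ≡ 0 and those with g(x, y) ≡ 0 (mod 7); the common zeros in that column are the intersection.
  x = 0: f ≡ 0 at y ∈ {4}; g ≡ 0 at y ∈ ∅; common: ∅.
  x = 1: f ≡ 0 at y ∈ {3}; g ≡ 0 at y ∈ {6}; common: ∅.
  x = 2: f ≡ 0 at y ∈ {2}; g ≡ 0 at y ∈ {1}; common: ∅.
  x = 3: f ≡ 0 at y ∈ {1}; g ≡ 0 at y ∈ ∅; common: ∅.
  x = 4: f ≡ 0 at y ∈ {0}; g ≡ 0 at y ∈ {1, 2}; common: ∅.
  x = 5: f ≡ 0 at y ∈ {6}; g ≡ 0 at y ∈ {2, 5}; common: ∅.
  x = 6: f ≡ 0 at y ∈ {5}; g ≡ 0 at y ∈ {5, 6}; common: {5}.
Collecting: common zeros = {(6, 5)}, so the count is 1.
Comparison with the Bézout bound: 1 ≤ 4 = deg(f)·deg(g), as expected for curves with no common component (the affine F_7-count falls short of the bound because intersections may lie at infinity, over extension fields, or carry multiplicity).


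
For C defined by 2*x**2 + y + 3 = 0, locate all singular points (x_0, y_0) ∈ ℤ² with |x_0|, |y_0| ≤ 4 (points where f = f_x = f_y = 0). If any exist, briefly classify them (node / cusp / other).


No singular points in the scanned grid; C is smooth there.

Compute partial derivatives:
  f_x = 4*x.
  f_y = 1.
f_y = 1 is a nonzero constant, so f_y never vanishes: no point (x, y) can satisfy f = f_x = f_y = 0. In particular no (x, y) ∈ {−4, ..., 4}² is singular; the curve is smooth.


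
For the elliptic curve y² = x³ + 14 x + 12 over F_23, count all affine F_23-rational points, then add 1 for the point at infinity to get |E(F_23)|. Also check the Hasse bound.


Affine points = {(0, 9), (0, 14), (1, 2), (1, 21), (2, 5), (2, 18), (3, 9), (3, 14), (5, 0), (6, 6), (6, 17), (7, 4), (7, 19), (9, 4), (9, 19), (10, 5), (10, 18), (11, 5), (11, 18), (14, 10), (14, 13), (15, 3), (15, 20), (16, 10), (16, 13), (18, 1), (18, 22), (20, 9), (20, 14)}; affine count = 29; |E(F_23)| = 30.

Discriminant check: Δ ∝ 4a³ + 27b² = 4·14³ + 27·12² = 4·2744 + 27·144 ≡ 6 (mod 23). Nonzero ⇒ E is nonsingular.
For each x ∈ F_23, compute rhs = x³ + 14·x + 12 mod 23, then count y ∈ F_23 with y² ≡ rhs.
  x = 0: rhs = 12, matching y values: 9, 14 (2 points).
  x = 1: rhs = 4, matching y values: 2, 21 (2 points).
  x = 2: rhs = 2, matching y values: 5, 18 (2 points).
  x = 3: rhs = 12, matching y values: 9, 14 (2 points).
  x = 4: rhs = 17, matching y values: none (0 points).
  x = 5: rhs = 0, matching y values: 0 (1 points).
  x = 6: rhs = 13, matching y values: 6, 17 (2 points).
  x = 7: rhs = 16, matching y values: 4, 19 (2 points).
  x = 8: rhs = 15, matching y values: none (0 points).
  x = 9: rhs = 16, matching y values: 4, 19 (2 points).
  x = 10: rhs = 2, matching y values: 5, 18 (2 points).
  x = 11: rhs = 2, matching y values: 5, 18 (2 points).
  x = 12: rhs = 22, matching y values: none (0 points).
  x = 13: rhs = 22, matching y values: none (0 points).
  x = 14: rhs = 8, matching y values: 10, 13 (2 points).
  x = 15: rhs = 9, matching y values: 3, 20 (2 points).
  x = 16: rhs = 8, matching y values: 10, 13 (2 points).
  x = 17: rhs = 11, matching y values: none (0 points).
  x = 18: rhs = 1, matching y values: 1, 22 (2 points).
  x = 19: rhs = 7, matching y values: none (0 points).
  x = 20: rhs = 12, matching y values: 9, 14 (2 points).
  x = 21: rhs = 22, matching y values: none (0 points).
  x = 22: rhs = 20, matching y values: none (0 points).
Total affine count: 29.
Full point count |E(F_23)| = 29 + 1 = 30.
Hasse bound: |30 − (23+1)| = |6| = 6 ≤ 2√23 ≈ 9.5917 ✓.


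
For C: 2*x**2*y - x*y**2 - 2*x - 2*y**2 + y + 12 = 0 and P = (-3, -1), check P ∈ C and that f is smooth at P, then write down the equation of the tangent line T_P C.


Tangent line at P: 9*x + 17*y + 44 = 0.

Step 1: f(-3, -1) = 0, so P lies on C.
Step 2: partial derivatives
  f_x(x, y) = 4*x*y - y**2 - 2, f_y(x, y) = 2*x**2 - 2*x*y - 4*y + 1.
  f_x(P) = 9, f_y(P) = 17 (gradient nonzero, so P is smooth).
Step 3: tangent line at P: 9·(x − -3) + 17·(y − -1) = 0.
Expanding: 9*x + 17*y + 44 = 0.


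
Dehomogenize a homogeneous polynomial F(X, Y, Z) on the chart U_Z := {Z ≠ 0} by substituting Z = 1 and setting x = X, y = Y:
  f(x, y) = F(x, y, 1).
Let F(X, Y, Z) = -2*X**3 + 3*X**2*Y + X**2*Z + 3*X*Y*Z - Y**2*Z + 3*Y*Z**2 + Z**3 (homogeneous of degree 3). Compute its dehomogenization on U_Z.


f(x, y) = -2*x**3 + 3*x**2*y + x**2 + 3*x*y - y**2 + 3*y + 1

On U_Z we set Z = 1. Each monomial c·X^i·Y^j·Z^k in F becomes c·x^i·y^j·1^k = c·x^i·y^j.
Substituting Z = 1: F(X, Y, 1) = -2*x**3 + 3*x**2*y + x**2 + 3*x*y - y**2 + 3*y + 1.
Note: deg(f) ≤ deg(F) = 3; strict inequality happens when F is divisible by Z (lost terms).


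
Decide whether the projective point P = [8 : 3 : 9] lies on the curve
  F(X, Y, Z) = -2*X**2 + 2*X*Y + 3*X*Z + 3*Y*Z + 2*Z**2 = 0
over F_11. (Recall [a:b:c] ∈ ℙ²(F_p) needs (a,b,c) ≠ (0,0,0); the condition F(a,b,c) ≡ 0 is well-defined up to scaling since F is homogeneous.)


F(8,3,9) ≡ 5 (mod 11); P is NOT on the curve.

Evaluate F(8, 3, 9) term-by-term (mod 11).
  -2*X**2 ↦ -2·64·1·1 = -128
  2*X*Y ↦ 2·8·3·1 = 48
  3*X*Z ↦ 3·8·1·9 = 216
  3*Y*Z ↦ 3·1·3·9 = 81
  2*Z**2 ↦ 2·1·1·81 = 162
Sum: F(8, 3, 9) = (-128) + (48) + (216) + (81) + (162) = 379.
Reducing mod 11: 379 ≡ 5 (mod 11).
Since F(a, b, c) ≡ 5 ≠ 0 (mod 11), P does NOT lie on the curve.


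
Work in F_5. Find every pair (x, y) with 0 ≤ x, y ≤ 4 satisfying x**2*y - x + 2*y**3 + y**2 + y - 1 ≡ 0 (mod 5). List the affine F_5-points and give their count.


Affine F_5-points: {(0, 3), (1, 4), (2, 1), (2, 3), (3, 4), (4, 0), (4, 1)}; count = 7.

For each of the 25 pairs (x, y) ∈ F_5², evaluate f(x, y) mod 5. Record the zeros.
  x = 0: [0↦4, 1↦3, 2↦1, 3↦0, 4↦2]  zeros at y ∈ {3}
  x = 1: [0↦3, 1↦3, 2↦2, 3↦2, 4↦0]  zeros at y ∈ {4}
  x = 2: [0↦2, 1↦0, 2↦2, 3↦0, 4↦1]  zeros at y ∈ {1, 3}
  x = 3: [0↦1, 1↦4, 2↦1, 3↦4, 4↦0]  zeros at y ∈ {4}
  x = 4: [0↦0, 1↦0, 2↦4, 3↦4, 4↦2]  zeros at y ∈ {0, 1}
Collecting zeros: affine points = {(0, 3), (1, 4), (2, 1), (2, 3), (3, 4), (4, 0), (4, 1)}.
Total count |C(F_5)_aff| = 7.


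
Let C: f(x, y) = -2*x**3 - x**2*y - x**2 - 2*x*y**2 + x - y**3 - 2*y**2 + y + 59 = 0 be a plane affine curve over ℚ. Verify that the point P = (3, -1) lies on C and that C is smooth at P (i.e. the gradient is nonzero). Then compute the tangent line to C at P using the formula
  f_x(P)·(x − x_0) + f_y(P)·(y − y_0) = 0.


Tangent line at P: -55*x + 5*y + 170 = 0.

Step 1: f(3, -1) = 0, so P lies on C.
Step 2: partial derivatives
  f_x(x, y) = -6*x**2 - 2*x*y - 2*x - 2*y**2 + 1, f_y(x, y) = -x**2 - 4*x*y - 3*y**2 - 4*y + 1.
  f_x(P) = -55, f_y(P) = 5 (gradient nonzero, so P is smooth).
Step 3: tangent line at P: -55·(x − 3) + 5·(y − -1) = 0.
Expanding: -55*x + 5*y + 170 = 0.


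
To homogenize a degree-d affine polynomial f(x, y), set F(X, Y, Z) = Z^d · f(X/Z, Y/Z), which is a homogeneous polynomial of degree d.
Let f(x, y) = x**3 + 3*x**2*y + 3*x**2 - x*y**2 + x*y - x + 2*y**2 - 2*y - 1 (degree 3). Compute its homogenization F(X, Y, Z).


F(X, Y, Z) = X**3 + 3*X**2*Y + 3*X**2*Z - X*Y**2 + X*Y*Z - X*Z**2 + 2*Y**2*Z - 2*Y*Z**2 - Z**3

deg(f) = 3.
Substitute x = X/Z, y = Y/Z into f, then multiply by Z^3.
  monomial 1·x^3·y^0 ↦ 1·X^3·Y^0·Z^0.
  monomial 3·x^2·y^1 ↦ 3·X^2·Y^1·Z^0.
  monomial 3·x^2·y^0 ↦ 3·X^2·Y^0·Z^1.
  monomial -1·x^1·y^2 ↦ -1·X^1·Y^2·Z^0.
  monomial 1·x^1·y^1 ↦ 1·X^1·Y^1·Z^1.
  monomial -1·x^1·y^0 ↦ -1·X^1·Y^0·Z^2.
  monomial 2·x^0·y^2 ↦ 2·X^0·Y^2·Z^1.
  monomial -2·x^0·y^1 ↦ -2·X^0·Y^1·Z^2.
  monomial -1·x^0·y^0 ↦ -1·X^0·Y^0·Z^3.
Collecting: F(X, Y, Z) = X**3 + 3*X**2*Y + 3*X**2*Z - X*Y**2 + X*Y*Z - X*Z**2 + 2*Y**2*Z - 2*Y*Z**2 - Z**3.


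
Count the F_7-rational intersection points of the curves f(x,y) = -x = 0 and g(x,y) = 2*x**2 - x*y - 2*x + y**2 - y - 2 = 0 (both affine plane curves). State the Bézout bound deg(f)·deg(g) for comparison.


Common zeros: {(0, 2), (0, 6)}; count = 2; Bézout bound = 2.

deg(f) = 1, deg(g) = 2, so Bézout bound = 2.
Scan x ∈ F_7. For each x, list the y ∈ F_7 with f(x, y) ≡ 0 and those with g(x, y) ≡ 0 (mod 7); the common zeros in that column are the intersection.
  x = 0: f ≡ 0 at y ∈ {0, 1, 2, 3, 4, 5, 6}; g ≡ 0 at y ∈ {2, 6}; common: {2, 6}.
  x = 1: f ≡ 0 at y ∈ ∅; g ≡ 0 at y ∈ ∅; common: ∅.
  x = 2: f ≡ 0 at y ∈ ∅; g ≡ 0 at y ∈ {1, 2}; common: ∅.
  x = 3: f ≡ 0 at y ∈ ∅; g ≡ 0 at y ∈ {1, 3}; common: ∅.
  x = 4: f ≡ 0 at y ∈ ∅; g ≡ 0 at y ∈ {6}; common: ∅.
  x = 5: f ≡ 0 at y ∈ ∅; g ≡ 0 at y ∈ ∅; common: ∅.
  x = 6: f ≡ 0 at y ∈ ∅; g ≡ 0 at y ∈ ∅; common: ∅.
Collecting: common zeros = {(0, 2), (0, 6)}, so the count is 2.
Comparison with the Bézout bound: 2 ≤ 2 = deg(f)·deg(g), as expected for curves with no common component (the bound is attained).


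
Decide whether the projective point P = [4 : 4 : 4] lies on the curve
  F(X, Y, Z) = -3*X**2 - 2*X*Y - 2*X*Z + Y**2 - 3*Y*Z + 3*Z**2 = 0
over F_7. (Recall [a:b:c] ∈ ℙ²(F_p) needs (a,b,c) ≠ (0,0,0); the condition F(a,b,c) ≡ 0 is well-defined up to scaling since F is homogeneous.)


F(4,4,4) ≡ 2 (mod 7); P is NOT on the curve.

Evaluate F(4, 4, 4) term-by-term (mod 7).
  -3*X**2 ↦ -3·16·1·1 = -48
  -2*X*Y ↦ -2·4·4·1 = -32
  -2*X*Z ↦ -2·4·1·4 = -32
  Y**2 ↦ 1·1·16·1 = 16
  -3*Y*Z ↦ -3·1·4·4 = -48
  3*Z**2 ↦ 3·1·1·16 = 48
Sum: F(4, 4, 4) = (-48) + (-32) + (-32) + (16) + (-48) + (48) = -96.
Reducing mod 7: -96 ≡ 2 (mod 7).
Since F(a, b, c) ≡ 2 ≠ 0 (mod 7), P does NOT lie on the curve.


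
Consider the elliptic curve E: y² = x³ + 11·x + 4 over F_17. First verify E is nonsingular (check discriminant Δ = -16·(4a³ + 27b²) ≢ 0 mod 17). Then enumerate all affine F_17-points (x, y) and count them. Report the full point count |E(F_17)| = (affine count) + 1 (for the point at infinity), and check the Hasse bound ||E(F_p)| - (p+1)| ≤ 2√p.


Affine points = {(0, 2), (0, 15), (1, 4), (1, 13), (2, 0), (3, 8), (3, 9), (7, 4), (7, 13), (8, 3), (8, 14), (9, 4), (9, 13), (10, 3), (10, 14), (13, 7), (13, 10), (15, 5), (15, 12), (16, 3), (16, 14)}; affine count = 21; |E(F_17)| = 22.

Discriminant check: Δ ∝ 4a³ + 27b² = 4·11³ + 27·4² = 4·1331 + 27·16 ≡ 10 (mod 17). Nonzero ⇒ E is nonsingular.
For each x ∈ F_17, compute rhs = x³ + 11·x + 4 mod 17, then count y ∈ F_17 with y² ≡ rhs.
  x = 0: rhs = 4, matching y values: 2, 15 (2 points).
  x = 1: rhs = 16, matching y values: 4, 13 (2 points).
  x = 2: rhs = 0, matching y values: 0 (1 points).
  x = 3: rhs = 13, matching y values: 8, 9 (2 points).
  x = 4: rhs = 10, matching y values: none (0 points).
  x = 5: rhs = 14, matching y values: none (0 points).
  x = 6: rhs = 14, matching y values: none (0 points).
  x = 7: rhs = 16, matching y values: 4, 13 (2 points).
  x = 8: rhs = 9, matching y values: 3, 14 (2 points).
  x = 9: rhs = 16, matching y values: 4, 13 (2 points).
  x = 10: rhs = 9, matching y values: 3, 14 (2 points).
  x = 11: rhs = 11, matching y values: none (0 points).
  x = 12: rhs = 11, matching y values: none (0 points).
  x = 13: rhs = 15, matching y values: 7, 10 (2 points).
  x = 14: rhs = 12, matching y values: none (0 points).
  x = 15: rhs = 8, matching y values: 5, 12 (2 points).
  x = 16: rhs = 9, matching y values: 3, 14 (2 points).
Total affine count: 21.
Full point count |E(F_17)| = 21 + 1 = 22.
Hasse bound: |22 − (17+1)| = |4| = 4 ≤ 2√17 ≈ 8.2462 ✓.


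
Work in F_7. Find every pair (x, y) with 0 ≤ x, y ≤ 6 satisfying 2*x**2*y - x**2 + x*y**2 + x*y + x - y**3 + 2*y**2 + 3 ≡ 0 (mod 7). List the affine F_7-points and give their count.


Affine F_7-points: {(2, 1), (4, 3), (4, 5), (5, 5), (6, 3)}; count = 5.

For each of the 49 pairs (x, y) ∈ F_7², evaluate f(x, y) mod 7. Record the zeros.
  x = 0: [0↦3, 1↦4, 2↦3, 3↦1, 4↦6, 5↦5, 6↦6]  zeros at y ∈ ∅
  x = 1: [0↦3, 1↦1, 2↦6, 3↦5, 4↦6, 5↦3, 6↦4]  zeros at y ∈ ∅
  x = 2: [0↦1, 1↦0, 2↦1, 3↦5, 4↦6, 5↦5, 6↦3]  zeros at y ∈ {1}
  x = 3: [0↦4, 1↦1, 2↦2, 3↦1, 4↦6, 5↦4, 6↦3]  zeros at y ∈ ∅
  x = 4: [0↦5, 1↦4, 2↦2, 3↦0, 4↦6, 5↦0, 6↦4]  zeros at y ∈ {3, 5}
  x = 5: [0↦4, 1↦2, 2↦1, 3↦2, 4↦6, 5↦0, 6↦6]  zeros at y ∈ {5}
  x = 6: [0↦1, 1↦2, 2↦6, 3↦0, 4↦6, 5↦4, 6↦2]  zeros at y ∈ {3}
Collecting zeros: affine points = {(2, 1), (4, 3), (4, 5), (5, 5), (6, 3)}.
Total count |C(F_7)_aff| = 5.


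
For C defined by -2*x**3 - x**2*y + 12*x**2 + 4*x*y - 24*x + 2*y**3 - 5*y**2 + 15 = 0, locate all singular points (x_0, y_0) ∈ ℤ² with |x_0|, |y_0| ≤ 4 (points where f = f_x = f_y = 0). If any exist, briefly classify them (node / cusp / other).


Singular points: {(2, 1)}; classification: node.

Compute partial derivatives:
  f_x = -6*x**2 - 2*x*y + 24*x + 4*y - 24.
  f_y = -x**2 + 4*x + 6*y**2 - 10*y.
Scan x_0 ∈ {−4, ..., 4}. For each x_0, f_y(x_0, y) is a polynomial in y; find its integer roots y ∈ {−4, ..., 4}, then test f_x and f at those candidates.
  x = -4: f_y(-4, y) = 6*y**2 - 10*y - 32; no integer root y with |y| ≤ 4.
  x = -3: f_y(-3, y) = 6*y**2 - 10*y - 21; no integer root y with |y| ≤ 4.
  x = -2: f_y(-2, y) = 6*y**2 - 10*y - 12; no integer root y with |y| ≤ 4.
  x = -1: f_y(-1, y) = 6*y**2 - 10*y - 5; no integer root y with |y| ≤ 4.
  x = 0: f_y(0, y) = 6*y**2 - 10*y; vanishes at y ∈ {0}. (0, 0): f_x = -24 ≠ 0.
  x = 1: f_y(1, y) = 6*y**2 - 10*y + 3; no integer root y with |y| ≤ 4.
  x = 2: f_y(2, y) = 6*y**2 - 10*y + 4; vanishes at y ∈ {1}. (2, 1): f_x = 0, f = 0 — SINGULAR.
  x = 3: f_y(3, y) = 6*y**2 - 10*y + 3; no integer root y with |y| ≤ 4.
  x = 4: f_y(4, y) = 6*y**2 - 10*y; vanishes at y ∈ {0}. (4, 0): f_x = -24 ≠ 0.
Only singular point on the grid: (2, 1).
Classify: substitute x = 2 + u, y = 1 + v and expand: f = -2*u**3 - u**2*v - u**2 + 2*v**3 + v**2.
No constant or linear terms (consistent with a singular point). Quadratic part: -u**2 + v**2. Cubic part: -2*u**3 - u**2*v + 2*v**3.
The quadratic part v**2 - u**2 = (v − u)(v + u) splits into two distinct linear factors, so there are two distinct tangent lines y − 1 = ±(x − 2) — this is a node (ordinary double point).
Classification: node.


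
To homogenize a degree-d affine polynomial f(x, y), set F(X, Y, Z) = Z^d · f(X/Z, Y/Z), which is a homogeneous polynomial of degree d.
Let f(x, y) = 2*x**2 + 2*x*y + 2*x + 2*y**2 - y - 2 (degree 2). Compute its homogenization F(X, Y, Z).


F(X, Y, Z) = 2*X**2 + 2*X*Y + 2*X*Z + 2*Y**2 - Y*Z - 2*Z**2

deg(f) = 2.
Substitute x = X/Z, y = Y/Z into f, then multiply by Z^2.
  monomial 2·x^2·y^0 ↦ 2·X^2·Y^0·Z^0.
  monomial 2·x^1·y^1 ↦ 2·X^1·Y^1·Z^0.
  monomial 2·x^1·y^0 ↦ 2·X^1·Y^0·Z^1.
  monomial 2·x^0·y^2 ↦ 2·X^0·Y^2·Z^0.
  monomial -1·x^0·y^1 ↦ -1·X^0·Y^1·Z^1.
  monomial -2·x^0·y^0 ↦ -2·X^0·Y^0·Z^2.
Collecting: F(X, Y, Z) = 2*X**2 + 2*X*Y + 2*X*Z + 2*Y**2 - Y*Z - 2*Z**2.


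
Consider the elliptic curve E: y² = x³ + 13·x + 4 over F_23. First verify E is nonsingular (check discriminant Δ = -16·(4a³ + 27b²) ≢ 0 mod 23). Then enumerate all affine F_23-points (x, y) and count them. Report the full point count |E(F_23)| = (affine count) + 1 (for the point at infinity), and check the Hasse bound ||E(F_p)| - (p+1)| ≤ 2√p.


Affine points = {(0, 2), (0, 21), (1, 8), (1, 15), (3, 1), (3, 22), (7, 1), (7, 22), (11, 11), (11, 12), (12, 5), (12, 18), (13, 1), (13, 22), (14, 3), (14, 20), (15, 3), (15, 20), (17, 3), (17, 20), (19, 7), (19, 16), (21, 4), (21, 19), (22, 6), (22, 17)}; affine count = 26; |E(F_23)| = 27.

Discriminant check: Δ ∝ 4a³ + 27b² = 4·13³ + 27·4² = 4·2197 + 27·16 ≡ 20 (mod 23). Nonzero ⇒ E is nonsingular.
For each x ∈ F_23, compute rhs = x³ + 13·x + 4 mod 23, then count y ∈ F_23 with y² ≡ rhs.
  x = 0: rhs = 4, matching y values: 2, 21 (2 points).
  x = 1: rhs = 18, matching y values: 8, 15 (2 points).
  x = 2: rhs = 15, matching y values: none (0 points).
  x = 3: rhs = 1, matching y values: 1, 22 (2 points).
  x = 4: rhs = 5, matching y values: none (0 points).
  x = 5: rhs = 10, matching y values: none (0 points).
  x = 6: rhs = 22, matching y values: none (0 points).
  x = 7: rhs = 1, matching y values: 1, 22 (2 points).
  x = 8: rhs = 22, matching y values: none (0 points).
  x = 9: rhs = 22, matching y values: none (0 points).
  x = 10: rhs = 7, matching y values: none (0 points).
  x = 11: rhs = 6, matching y values: 11, 12 (2 points).
  x = 12: rhs = 2, matching y values: 5, 18 (2 points).
  x = 13: rhs = 1, matching y values: 1, 22 (2 points).
  x = 14: rhs = 9, matching y values: 3, 20 (2 points).
  x = 15: rhs = 9, matching y values: 3, 20 (2 points).
  x = 16: rhs = 7, matching y values: none (0 points).
  x = 17: rhs = 9, matching y values: 3, 20 (2 points).
  x = 18: rhs = 21, matching y values: none (0 points).
  x = 19: rhs = 3, matching y values: 7, 16 (2 points).
  x = 20: rhs = 7, matching y values: none (0 points).
  x = 21: rhs = 16, matching y values: 4, 19 (2 points).
  x = 22: rhs = 13, matching y values: 6, 17 (2 points).
Total affine count: 26.
Full point count |E(F_23)| = 26 + 1 = 27.
Hasse bound: |27 − (23+1)| = |3| = 3 ≤ 2√23 ≈ 9.5917 ✓.


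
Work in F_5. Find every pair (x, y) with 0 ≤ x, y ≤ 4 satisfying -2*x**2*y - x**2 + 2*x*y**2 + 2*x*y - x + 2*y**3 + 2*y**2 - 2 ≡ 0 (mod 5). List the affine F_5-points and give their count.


Affine F_5-points: {(0, 3), (2, 4), (3, 2), (4, 3), (4, 4)}; count = 5.

For each of the 25 pairs (x, y) ∈ F_5², evaluate f(x, y) mod 5. Record the zeros.
  x = 0: [0↦3, 1↦2, 2↦2, 3↦0, 4↦3]  zeros at y ∈ {3}
  x = 1: [0↦1, 1↦2, 2↦3, 3↦1, 4↦3]  zeros at y ∈ ∅
  x = 2: [0↦2, 1↦1, 2↦4, 3↦3, 4↦0]  zeros at y ∈ {4}
  x = 3: [0↦1, 1↦4, 2↦0, 3↦1, 4↦4]  zeros at y ∈ {2}
  x = 4: [0↦3, 1↦1, 2↦1, 3↦0, 4↦0]  zeros at y ∈ {3, 4}
Collecting zeros: affine points = {(0, 3), (2, 4), (3, 2), (4, 3), (4, 4)}.
Total count |C(F_5)_aff| = 5.


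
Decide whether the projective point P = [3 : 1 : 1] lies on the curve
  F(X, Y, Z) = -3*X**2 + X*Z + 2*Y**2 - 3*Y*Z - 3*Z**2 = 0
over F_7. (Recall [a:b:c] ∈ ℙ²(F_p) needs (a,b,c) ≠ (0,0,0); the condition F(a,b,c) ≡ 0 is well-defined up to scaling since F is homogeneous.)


F(3,1,1) ≡ 0 (mod 7); P is on the curve.

Evaluate F(3, 1, 1) term-by-term (mod 7).
  -3*X**2 ↦ -3·9·1·1 = -27
  X*Z ↦ 1·3·1·1 = 3
  2*Y**2 ↦ 2·1·1·1 = 2
  -3*Y*Z ↦ -3·1·1·1 = -3
  -3*Z**2 ↦ -3·1·1·1 = -3
Sum: F(3, 1, 1) = (-27) + (3) + (2) + (-3) + (-3) = -28.
Reducing mod 7: -28 ≡ 0 (mod 7).
Since F(a, b, c) ≡ 0 (mod 7), P lies on the curve.


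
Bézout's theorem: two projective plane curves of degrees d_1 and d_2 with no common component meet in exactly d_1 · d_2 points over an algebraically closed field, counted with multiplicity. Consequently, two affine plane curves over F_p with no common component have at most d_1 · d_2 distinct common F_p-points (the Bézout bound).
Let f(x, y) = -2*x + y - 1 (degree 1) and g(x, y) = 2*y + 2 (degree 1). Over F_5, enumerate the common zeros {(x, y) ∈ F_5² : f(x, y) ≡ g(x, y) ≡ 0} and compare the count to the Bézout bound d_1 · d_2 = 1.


Common zeros: {(4, 4)}; count = 1; Bézout bound = 1.

deg(f) = 1, deg(g) = 1, so Bézout bound = 1.
Scan x ∈ F_5. For each x, list the y ∈ F_5 with f(x, y) ≡ 0 and those with g(x, y) ≡ 0 (mod 5); the common zeros in that column are the intersection.
  x = 0: f ≡ 0 at y ∈ {1}; g ≡ 0 at y ∈ {4}; common: ∅.
  x = 1: f ≡ 0 at y ∈ {3}; g ≡ 0 at y ∈ {4}; common: ∅.
  x = 2: f ≡ 0 at y ∈ {0}; g ≡ 0 at y ∈ {4}; common: ∅.
  x = 3: f ≡ 0 at y ∈ {2}; g ≡ 0 at y ∈ {4}; common: ∅.
  x = 4: f ≡ 0 at y ∈ {4}; g ≡ 0 at y ∈ {4}; common: {4}.
Collecting: common zeros = {(4, 4)}, so the count is 1.
Comparison with the Bézout bound: 1 ≤ 1 = deg(f)·deg(g), as expected for curves with no common component (the bound is attained).


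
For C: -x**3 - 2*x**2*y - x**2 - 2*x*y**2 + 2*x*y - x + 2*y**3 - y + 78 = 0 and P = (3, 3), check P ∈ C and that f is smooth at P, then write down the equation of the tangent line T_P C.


Tangent line at P: -82*x + 5*y + 231 = 0.

Step 1: f(3, 3) = 0, so P lies on C.
Step 2: partial derivatives
  f_x(x, y) = -3*x**2 - 4*x*y - 2*x - 2*y**2 + 2*y - 1, f_y(x, y) = -2*x**2 - 4*x*y + 2*x + 6*y**2 - 1.
  f_x(P) = -82, f_y(P) = 5 (gradient nonzero, so P is smooth).
Step 3: tangent line at P: -82·(x − 3) + 5·(y − 3) = 0.
Expanding: -82*x + 5*y + 231 = 0.


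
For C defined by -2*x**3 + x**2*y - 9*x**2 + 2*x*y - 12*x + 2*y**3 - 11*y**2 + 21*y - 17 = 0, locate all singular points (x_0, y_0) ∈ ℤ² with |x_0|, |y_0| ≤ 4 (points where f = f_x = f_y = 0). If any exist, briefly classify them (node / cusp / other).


Singular points: {(-1, 2)}; classification: node.

Compute partial derivatives:
  f_x = -6*x**2 + 2*x*y - 18*x + 2*y - 12.
  f_y = x**2 + 2*x + 6*y**2 - 22*y + 21.
Scan x_0 ∈ {−4, ..., 4}. For each x_0, f_y(x_0, y) is a polynomial in y; find its integer roots y ∈ {−4, ..., 4}, then test f_x and f at those candidates.
  x = -4: f_y(-4, y) = 6*y**2 - 22*y + 29; no integer root y with |y| ≤ 4.
  x = -3: f_y(-3, y) = 6*y**2 - 22*y + 24; no integer root y with |y| ≤ 4.
  x = -2: f_y(-2, y) = 6*y**2 - 22*y + 21; no integer root y with |y| ≤ 4.
  x = -1: f_y(-1, y) = 6*y**2 - 22*y + 20; vanishes at y ∈ {2}. (-1, 2): f_x = 0, f = 0 — SINGULAR.
  x = 0: f_y(0, y) = 6*y**2 - 22*y + 21; no integer root y with |y| ≤ 4.
  x = 1: f_y(1, y) = 6*y**2 - 22*y + 24; no integer root y with |y| ≤ 4.
  x = 2: f_y(2, y) = 6*y**2 - 22*y + 29; no integer root y with |y| ≤ 4.
  x = 3: f_y(3, y) = 6*y**2 - 22*y + 36; no integer root y with |y| ≤ 4.
  x = 4: f_y(4, y) = 6*y**2 - 22*y + 45; no integer root y with |y| ≤ 4.
Only singular point on the grid: (-1, 2).
Classify: substitute x = -1 + u, y = 2 + v and expand: f = -2*u**3 + u**2*v - u**2 + 2*v**3 + v**2.
No constant or linear terms (consistent with a singular point). Quadratic part: -u**2 + v**2. Cubic part: -2*u**3 + u**2*v + 2*v**3.
The quadratic part v**2 - u**2 = (v − u)(v + u) splits into two distinct linear factors, so there are two distinct tangent lines y − 2 = ±(x − -1) — this is a node (ordinary double point).
Classification: node.


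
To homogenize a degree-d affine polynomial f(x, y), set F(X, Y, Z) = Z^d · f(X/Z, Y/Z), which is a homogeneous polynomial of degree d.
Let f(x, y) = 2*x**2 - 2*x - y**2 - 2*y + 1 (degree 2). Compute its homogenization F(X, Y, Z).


F(X, Y, Z) = 2*X**2 - 2*X*Z - Y**2 - 2*Y*Z + Z**2

deg(f) = 2.
Substitute x = X/Z, y = Y/Z into f, then multiply by Z^2.
  monomial 2·x^2·y^0 ↦ 2·X^2·Y^0·Z^0.
  monomial -2·x^1·y^0 ↦ -2·X^1·Y^0·Z^1.
  monomial -1·x^0·y^2 ↦ -1·X^0·Y^2·Z^0.
  monomial -2·x^0·y^1 ↦ -2·X^0·Y^1·Z^1.
  monomial 1·x^0·y^0 ↦ 1·X^0·Y^0·Z^2.
Collecting: F(X, Y, Z) = 2*X**2 - 2*X*Z - Y**2 - 2*Y*Z + Z**2.


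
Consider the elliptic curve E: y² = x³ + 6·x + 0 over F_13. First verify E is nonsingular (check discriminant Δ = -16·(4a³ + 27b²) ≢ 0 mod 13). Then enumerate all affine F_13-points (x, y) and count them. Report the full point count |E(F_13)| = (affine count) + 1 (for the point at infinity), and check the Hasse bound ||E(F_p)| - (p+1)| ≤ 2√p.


Affine points = {(0, 0), (4, 6), (4, 7), (5, 5), (5, 8), (8, 1), (8, 12), (9, 4), (9, 9)}; affine count = 9; |E(F_13)| = 10.

Discriminant check: Δ ∝ 4a³ + 27b² = 4·6³ + 27·0² = 4·216 + 27·0 ≡ 6 (mod 13). Nonzero ⇒ E is nonsingular.
For each x ∈ F_13, compute rhs = x³ + 6·x + 0 mod 13, then count y ∈ F_13 with y² ≡ rhs.
  x = 0: rhs = 0, matching y values: 0 (1 points).
  x = 1: rhs = 7, matching y values: none (0 points).
  x = 2: rhs = 7, matching y values: none (0 points).
  x = 3: rhs = 6, matching y values: none (0 points).
  x = 4: rhs = 10, matching y values: 6, 7 (2 points).
  x = 5: rhs = 12, matching y values: 5, 8 (2 points).
  x = 6: rhs = 5, matching y values: none (0 points).
  x = 7: rhs = 8, matching y values: none (0 points).
  x = 8: rhs = 1, matching y values: 1, 12 (2 points).
  x = 9: rhs = 3, matching y values: 4, 9 (2 points).
  x = 10: rhs = 7, matching y values: none (0 points).
  x = 11: rhs = 6, matching y values: none (0 points).
  x = 12: rhs = 6, matching y values: none (0 points).
Total affine count: 9.
Full point count |E(F_13)| = 9 + 1 = 10.
Hasse bound: |10 − (13+1)| = |-4| = 4 ≤ 2√13 ≈ 7.2111 ✓.


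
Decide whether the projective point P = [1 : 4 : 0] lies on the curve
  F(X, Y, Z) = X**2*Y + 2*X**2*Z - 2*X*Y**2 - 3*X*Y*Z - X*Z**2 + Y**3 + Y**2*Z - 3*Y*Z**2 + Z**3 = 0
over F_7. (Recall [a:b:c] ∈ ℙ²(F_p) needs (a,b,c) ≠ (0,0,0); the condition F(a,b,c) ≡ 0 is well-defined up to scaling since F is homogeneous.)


F(1,4,0) ≡ 1 (mod 7); P is NOT on the curve.

Evaluate F(1, 4, 0) term-by-term (mod 7).
  X**2*Y ↦ 1·1·4·1 = 4
  2*X**2*Z ↦ 2·1·1·0 = 0
  -2*X*Y**2 ↦ -2·1·16·1 = -32
  -3*X*Y*Z ↦ -3·1·4·0 = 0
  -X*Z**2 ↦ -1·1·1·0 = 0
  Y**3 ↦ 1·1·64·1 = 64
  Y**2*Z ↦ 1·1·16·0 = 0
  -3*Y*Z**2 ↦ -3·1·4·0 = 0
  Z**3 ↦ 1·1·1·0 = 0
Sum: F(1, 4, 0) = (4) + (0) + (-32) + (0) + (0) + (64) + (0) + (0) + (0) = 36.
Reducing mod 7: 36 ≡ 1 (mod 7).
Since F(a, b, c) ≡ 1 ≠ 0 (mod 7), P does NOT lie on the curve.


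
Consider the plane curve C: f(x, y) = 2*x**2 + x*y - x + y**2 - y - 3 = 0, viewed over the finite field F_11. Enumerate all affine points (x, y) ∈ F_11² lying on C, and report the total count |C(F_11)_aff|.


Affine F_11-points: {(2, 5), (3, 10), (6, 2), (6, 4), (7, 0), (7, 5), (9, 4), (9, 10), (10, 0), (10, 2)}; count = 10.

For each of the 121 pairs (x, y) ∈ F_11², evaluate f(x, y) mod 11. Record the zeros.
  x = 0: [0↦8, 1↦8, 2↦10, 3↦3, 4↦9, 5↦6, 6↦5, 7↦6, 8↦9, 9↦3, 10↦10]  zeros at y ∈ ∅
  x = 1: [0↦9, 1↦10, 2↦2, 3↦7, 4↦3, 5↦1, 6↦1, 7↦3, 8↦7, 9↦2, 10↦10]  zeros at y ∈ ∅
  x = 2: [0↦3, 1↦5, 2↦9, 3↦4, 4↦1, 5↦0, 6↦1, 7↦4, 8↦9, 9↦5, 10↦3]  zeros at y ∈ {5}
  x = 3: [0↦1, 1↦4, 2↦9, 3↦5, 4↦3, 5↦3, 6↦5, 7↦9, 8↦4, 9↦1, 10↦0]  zeros at y ∈ {10}
  x = 4: [0↦3, 1↦7, 2↦2, 3↦10, 4↦9, 5↦10, 6↦2, 7↦7, 8↦3, 9↦1, 10↦1]  zeros at y ∈ ∅
  x = 5: [0↦9, 1↦3, 2↦10, 3↦8, 4↦8, 5↦10, 6↦3, 7↦9, 8↦6, 9↦5, 10↦6]  zeros at y ∈ ∅
  x = 6: [0↦8, 1↦3, 2↦0, 3↦10, 4↦0, 5↦3, 6↦8, 7↦4, 8↦2, 9↦2, 10↦4]  zeros at y ∈ {2, 4}
  x = 7: [0↦0, 1↦7, 2↦5, 3↦5, 4↦7, 5↦0, 6↦6, 7↦3, 8↦2, 9↦3, 10↦6]  zeros at y ∈ {0, 5}
  x = 8: [0↦7, 1↦4, 2↦3, 3↦4, 4↦7, 5↦1, 6↦8, 7↦6, 8↦6, 9↦8, 10↦1]  zeros at y ∈ ∅
  x = 9: [0↦7, 1↦5, 2↦5, 3↦7, 4↦0, 5↦6, 6↦3, 7↦2, 8↦3, 9↦6, 10↦0]  zeros at y ∈ {4, 10}
  x = 10: [0↦0, 1↦10, 2↦0, 3↦3, 4↦8, 5↦4, 6↦2, 7↦2, 8↦4, 9↦8, 10↦3]  zeros at y ∈ {0, 2}
Collecting zeros: affine points = {(2, 5), (3, 10), (6, 2), (6, 4), (7, 0), (7, 5), (9, 4), (9, 10), (10, 0), (10, 2)}.
Total count |C(F_11)_aff| = 10.


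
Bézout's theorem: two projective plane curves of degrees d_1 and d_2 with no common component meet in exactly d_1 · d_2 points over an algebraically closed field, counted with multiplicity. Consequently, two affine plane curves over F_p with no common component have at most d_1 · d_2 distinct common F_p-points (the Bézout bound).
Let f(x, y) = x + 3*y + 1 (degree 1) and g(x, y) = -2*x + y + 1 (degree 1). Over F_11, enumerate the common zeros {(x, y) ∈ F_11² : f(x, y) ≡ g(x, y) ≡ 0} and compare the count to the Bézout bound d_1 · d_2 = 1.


Common zeros: {(5, 9)}; count = 1; Bézout bound = 1.

deg(f) = 1, deg(g) = 1, so Bézout bound = 1.
Scan x ∈ F_11. For each x, list the y ∈ F_11 with f(x, y) ≡ 0 and those with g(x, y) ≡ 0 (mod 11); the common zeros in that column are the intersection.
  x = 0: f ≡ 0 at y ∈ {7}; g ≡ 0 at y ∈ {10}; common: ∅.
  x = 1: f ≡ 0 at y ∈ {3}; g ≡ 0 at y ∈ {1}; common: ∅.
  x = 2: f ≡ 0 at y ∈ {10}; g ≡ 0 at y ∈ {3}; common: ∅.
  x = 3: f ≡ 0 at y ∈ {6}; g ≡ 0 at y ∈ {5}; common: ∅.
  x = 4: f ≡ 0 at y ∈ {2}; g ≡ 0 at y ∈ {7}; common: ∅.
  x = 5: f ≡ 0 at y ∈ {9}; g ≡ 0 at y ∈ {9}; common: {9}.
  x = 6: f ≡ 0 at y ∈ {5}; g ≡ 0 at y ∈ {0}; common: ∅.
  x = 7: f ≡ 0 at y ∈ {1}; g ≡ 0 at y ∈ {2}; common: ∅.
  x = 8: f ≡ 0 at y ∈ {8}; g ≡ 0 at y ∈ {4}; common: ∅.
  x = 9: f ≡ 0 at y ∈ {4}; g ≡ 0 at y ∈ {6}; common: ∅.
  x = 10: f ≡ 0 at y ∈ {0}; g ≡ 0 at y ∈ {8}; common: ∅.
Collecting: common zeros = {(5, 9)}, so the count is 1.
Comparison with the Bézout bound: 1 ≤ 1 = deg(f)·deg(g), as expected for curves with no common component (the bound is attained).


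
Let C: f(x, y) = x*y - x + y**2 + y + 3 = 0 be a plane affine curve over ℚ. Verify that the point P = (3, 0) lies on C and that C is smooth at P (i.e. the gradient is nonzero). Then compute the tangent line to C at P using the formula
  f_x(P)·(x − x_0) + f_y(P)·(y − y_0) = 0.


Tangent line at P: -x + 4*y + 3 = 0.

Step 1: f(3, 0) = 0, so P lies on C.
Step 2: partial derivatives
  f_x(x, y) = y - 1, f_y(x, y) = x + 2*y + 1.
  f_x(P) = -1, f_y(P) = 4 (gradient nonzero, so P is smooth).
Step 3: tangent line at P: -1·(x − 3) + 4·(y − 0) = 0.
Expanding: -x + 4*y + 3 = 0.


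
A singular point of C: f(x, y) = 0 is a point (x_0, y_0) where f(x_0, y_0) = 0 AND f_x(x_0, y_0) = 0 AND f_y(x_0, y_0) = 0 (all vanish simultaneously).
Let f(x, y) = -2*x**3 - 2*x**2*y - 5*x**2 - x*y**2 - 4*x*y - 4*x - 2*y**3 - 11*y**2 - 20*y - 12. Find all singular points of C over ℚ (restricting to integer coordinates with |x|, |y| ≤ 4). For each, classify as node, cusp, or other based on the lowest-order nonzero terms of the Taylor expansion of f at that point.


Singular points: {(0, -2)}; classification: node.

Compute partial derivatives:
  f_x = -6*x**2 - 4*x*y - 10*x - y**2 - 4*y - 4.
  f_y = -2*x**2 - 2*x*y - 4*x - 6*y**2 - 22*y - 20.
Scan x_0 ∈ {−4, ..., 4}. For each x_0, f_y(x_0, y) is a polynomial in y; find its integer roots y ∈ {−4, ..., 4}, then test f_x and f at those candidates.
  x = -4: f_y(-4, y) = -6*y**2 - 14*y - 36; no integer root y with |y| ≤ 4.
  x = -3: f_y(-3, y) = -6*y**2 - 16*y - 26; no integer root y with |y| ≤ 4.
  x = -2: f_y(-2, y) = -6*y**2 - 18*y - 20; no integer root y with |y| ≤ 4.
  x = -1: f_y(-1, y) = -6*y**2 - 20*y - 18; no integer root y with |y| ≤ 4.
  x = 0: f_y(0, y) = -6*y**2 - 22*y - 20; vanishes at y ∈ {-2}. (0, -2): f_x = 0, f = 0 — SINGULAR.
  x = 1: f_y(1, y) = -6*y**2 - 24*y - 26; no integer root y with |y| ≤ 4.
  x = 2: f_y(2, y) = -6*y**2 - 26*y - 36; no integer root y with |y| ≤ 4.
  x = 3: f_y(3, y) = -6*y**2 - 28*y - 50; no integer root y with |y| ≤ 4.
  x = 4: f_y(4, y) = -6*y**2 - 30*y - 68; no integer root y with |y| ≤ 4.
Only singular point on the grid: (0, -2).
Classify: substitute x = 0 + u, y = -2 + v and expand: f = -2*u**3 - 2*u**2*v - u**2 - u*v**2 - 2*v**3 + v**2.
No constant or linear terms (consistent with a singular point). Quadratic part: -u**2 + v**2. Cubic part: -2*u**3 - 2*u**2*v - u*v**2 - 2*v**3.
The quadratic part v**2 - u**2 = (v − u)(v + u) splits into two distinct linear factors, so there are two distinct tangent lines y − -2 = ±(x − 0) — this is a node (ordinary double point).
Classification: node.


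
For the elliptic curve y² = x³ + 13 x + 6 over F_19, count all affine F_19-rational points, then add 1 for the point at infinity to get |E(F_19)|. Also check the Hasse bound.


Affine points = {(0, 5), (0, 14), (1, 1), (1, 18), (5, 5), (5, 14), (9, 4), (9, 15), (11, 6), (11, 13), (12, 3), (12, 16), (13, 4), (13, 15), (14, 5), (14, 14), (15, 2), (15, 17), (16, 4), (16, 15), (18, 7), (18, 12)}; affine count = 22; |E(F_19)| = 23.

Discriminant check: Δ ∝ 4a³ + 27b² = 4·13³ + 27·6² = 4·2197 + 27·36 ≡ 13 (mod 19). Nonzero ⇒ E is nonsingular.
For each x ∈ F_19, compute rhs = x³ + 13·x + 6 mod 19, then count y ∈ F_19 with y² ≡ rhs.
  x = 0: rhs = 6, matching y values: 5, 14 (2 points).
  x = 1: rhs = 1, matching y values: 1, 18 (2 points).
  x = 2: rhs = 2, matching y values: none (0 points).
  x = 3: rhs = 15, matching y values: none (0 points).
  x = 4: rhs = 8, matching y values: none (0 points).
  x = 5: rhs = 6, matching y values: 5, 14 (2 points).
  x = 6: rhs = 15, matching y values: none (0 points).
  x = 7: rhs = 3, matching y values: none (0 points).
  x = 8: rhs = 14, matching y values: none (0 points).
  x = 9: rhs = 16, matching y values: 4, 15 (2 points).
  x = 10: rhs = 15, matching y values: none (0 points).
  x = 11: rhs = 17, matching y values: 6, 13 (2 points).
  x = 12: rhs = 9, matching y values: 3, 16 (2 points).
  x = 13: rhs = 16, matching y values: 4, 15 (2 points).
  x = 14: rhs = 6, matching y values: 5, 14 (2 points).
  x = 15: rhs = 4, matching y values: 2, 17 (2 points).
  x = 16: rhs = 16, matching y values: 4, 15 (2 points).
  x = 17: rhs = 10, matching y values: none (0 points).
  x = 18: rhs = 11, matching y values: 7, 12 (2 points).
Total affine count: 22.
Full point count |E(F_19)| = 22 + 1 = 23.
Hasse bound: |23 − (19+1)| = |3| = 3 ≤ 2√19 ≈ 8.7178 ✓.


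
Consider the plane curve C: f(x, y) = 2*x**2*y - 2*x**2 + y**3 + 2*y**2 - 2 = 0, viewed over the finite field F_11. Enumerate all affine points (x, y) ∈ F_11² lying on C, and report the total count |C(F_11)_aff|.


Affine F_11-points: {(0, 6), (0, 8), (1, 7), (2, 2), (5, 3), (6, 3), (9, 2), (10, 7)}; count = 8.

For each of the 121 pairs (x, y) ∈ F_11², evaluate f(x, y) mod 11. Record the zeros.
  x = 0: [0↦9, 1↦1, 2↦3, 3↦10, 4↦6, 5↦8, 6↦0, 7↦10, 8↦0, 9↦9, 10↦10]  zeros at y ∈ {6, 8}
  x = 1: [0↦7, 1↦1, 2↦5, 3↦3, 4↦1, 5↦5, 6↦10, 7↦0, 8↦3, 9↦3, 10↦6]  zeros at y ∈ {7}
  x = 2: [0↦1, 1↦1, 2↦0, 3↦4, 4↦8, 5↦7, 6↦7, 7↦3, 8↦1, 9↦7, 10↦5]  zeros at y ∈ {2}
  x = 3: [0↦2, 1↦1, 2↦10, 3↦2, 4↦5, 5↦3, 6↦2, 7↦8, 8↦5, 9↦10, 10↦7]  zeros at y ∈ ∅
  x = 4: [0↦10, 1↦1, 2↦2, 3↦8, 4↦3, 5↦4, 6↦6, 7↦4, 8↦4, 9↦1, 10↦1]  zeros at y ∈ ∅
  x = 5: [0↦3, 1↦1, 2↦9, 3↦0, 4↦2, 5↦10, 6↦8, 7↦2, 8↦9, 9↦2, 10↦9]  zeros at y ∈ {3}
  x = 6: [0↦3, 1↦1, 2↦9, 3↦0, 4↦2, 5↦10, 6↦8, 7↦2, 8↦9, 9↦2, 10↦9]  zeros at y ∈ {3}
  x = 7: [0↦10, 1↦1, 2↦2, 3↦8, 4↦3, 5↦4, 6↦6, 7↦4, 8↦4, 9↦1, 10↦1]  zeros at y ∈ ∅
  x = 8: [0↦2, 1↦1, 2↦10, 3↦2, 4↦5, 5↦3, 6↦2, 7↦8, 8↦5, 9↦10, 10↦7]  zeros at y ∈ ∅
  x = 9: [0↦1, 1↦1, 2↦0, 3↦4, 4↦8, 5↦7, 6↦7, 7↦3, 8↦1, 9↦7, 10↦5]  zeros at y ∈ {2}
  x = 10: [0↦7, 1↦1, 2↦5, 3↦3, 4↦1, 5↦5, 6↦10, 7↦0, 8↦3, 9↦3, 10↦6]  zeros at y ∈ {7}
Collecting zeros: affine points = {(0, 6), (0, 8), (1, 7), (2, 2), (5, 3), (6, 3), (9, 2), (10, 7)}.
Total count |C(F_11)_aff| = 8.
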